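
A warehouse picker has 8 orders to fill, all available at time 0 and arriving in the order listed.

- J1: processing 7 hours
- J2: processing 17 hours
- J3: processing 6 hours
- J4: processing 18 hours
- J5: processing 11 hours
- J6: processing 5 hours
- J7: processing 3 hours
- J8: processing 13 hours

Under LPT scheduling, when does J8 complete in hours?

LPT (decreasing processing time): J4 J2 J8 J5 J1 J3 J6 J7.
J4: 0→18
J2: 18→35
J8: 35→48

48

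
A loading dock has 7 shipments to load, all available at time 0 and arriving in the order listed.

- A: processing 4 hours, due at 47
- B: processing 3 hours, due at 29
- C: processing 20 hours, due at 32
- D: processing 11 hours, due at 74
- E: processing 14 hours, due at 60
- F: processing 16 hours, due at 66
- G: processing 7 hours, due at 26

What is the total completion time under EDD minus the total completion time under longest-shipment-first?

EDD (increasing due date): G B C A E F D.
G: 0→7
B: 7→10
C: 10→30
A: 30→34
E: 34→48
F: 48→64
D: 64→75
Sum = 7+10+30+34+48+64+75 = 268.
LPT (decreasing processing time): C F E D G A B.
C: 0→20
F: 20→36
E: 36→50
D: 50→61
G: 61→68
A: 68→72
B: 72→75
Sum = 20+36+50+61+68+72+75 = 382.
Difference = 268 − 382 = -114.

-114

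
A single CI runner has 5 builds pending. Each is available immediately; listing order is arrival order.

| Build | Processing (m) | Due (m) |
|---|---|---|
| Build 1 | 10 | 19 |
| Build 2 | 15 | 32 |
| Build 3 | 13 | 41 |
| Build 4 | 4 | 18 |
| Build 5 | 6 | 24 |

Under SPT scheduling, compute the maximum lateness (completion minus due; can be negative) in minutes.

SPT (increasing processing time): Build 4 Build 5 Build 1 Build 3 Build 2.
Build 4: 0→4, due 18, lateness -14
Build 5: 4→10, due 24, lateness -14
Build 1: 10→20, due 19, lateness 1
Build 3: 20→33, due 41, lateness -8
Build 2: 33→48, due 32, lateness 16
Maximum = 16.

16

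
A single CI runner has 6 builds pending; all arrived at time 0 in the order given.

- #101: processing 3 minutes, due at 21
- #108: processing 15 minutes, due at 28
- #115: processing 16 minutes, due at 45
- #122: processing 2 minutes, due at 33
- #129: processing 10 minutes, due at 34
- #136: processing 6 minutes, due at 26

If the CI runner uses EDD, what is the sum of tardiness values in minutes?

9

EDD (increasing due date): #101 #136 #108 #122 #129 #115.
#101: 0→3, due 21, tardiness 0
#136: 3→9, due 26, tardiness 0
#108: 9→24, due 28, tardiness 0
#122: 24→26, due 33, tardiness 0
#129: 26→36, due 34, tardiness 2
#115: 36→52, due 45, tardiness 7
Sum = 0+0+0+0+2+7 = 9.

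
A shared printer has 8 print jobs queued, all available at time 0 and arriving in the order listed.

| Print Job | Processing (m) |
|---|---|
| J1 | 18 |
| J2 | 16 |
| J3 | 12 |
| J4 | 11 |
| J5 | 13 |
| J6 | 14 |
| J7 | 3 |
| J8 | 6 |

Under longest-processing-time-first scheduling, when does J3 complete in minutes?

LPT (decreasing processing time): J1 J2 J6 J5 J3 J4 J8 J7.
J1: 0→18
J2: 18→34
J6: 34→48
J5: 48→61
J3: 61→73

73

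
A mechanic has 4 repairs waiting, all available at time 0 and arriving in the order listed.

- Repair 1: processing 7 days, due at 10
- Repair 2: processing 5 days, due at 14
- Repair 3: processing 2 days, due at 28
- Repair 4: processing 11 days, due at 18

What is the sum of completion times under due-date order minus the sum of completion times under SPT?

19

EDD (increasing due date): Repair 1 Repair 2 Repair 4 Repair 3.
Repair 1: 0→7
Repair 2: 7→12
Repair 4: 12→23
Repair 3: 23→25
Sum = 7+12+23+25 = 67.
SPT (increasing processing time): Repair 3 Repair 2 Repair 1 Repair 4.
Repair 3: 0→2
Repair 2: 2→7
Repair 1: 7→14
Repair 4: 14→25
Sum = 2+7+14+25 = 48.
Difference = 67 − 48 = 19.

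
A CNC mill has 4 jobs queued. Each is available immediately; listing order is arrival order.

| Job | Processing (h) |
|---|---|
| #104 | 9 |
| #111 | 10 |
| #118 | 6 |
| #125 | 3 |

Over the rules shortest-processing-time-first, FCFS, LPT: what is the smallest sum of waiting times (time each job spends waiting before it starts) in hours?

30

SPT (increasing processing time): #125 #118 #104 #111.
#125: waits 0, runs 0→3
#118: waits 3, runs 3→9
#104: waits 9, runs 9→18
#111: waits 18, runs 18→28
Sum = 0+3+9+18 = 30.
FIFO (arrival order): #104 #111 #118 #125.
#104: waits 0, runs 0→9
#111: waits 9, runs 9→19
#118: waits 19, runs 19→25
#125: waits 25, runs 25→28
Sum = 0+9+19+25 = 53.
LPT (decreasing processing time): #111 #104 #118 #125.
#111: waits 0, runs 0→10
#104: waits 10, runs 10→19
#118: waits 19, runs 19→25
#125: waits 25, runs 25→28
Sum = 0+10+19+25 = 54.
SPT 30, FIFO 53, LPT 54 → minimum 30.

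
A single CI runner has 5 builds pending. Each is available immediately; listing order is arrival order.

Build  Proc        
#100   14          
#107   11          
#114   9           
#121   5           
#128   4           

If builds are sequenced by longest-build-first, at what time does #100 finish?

LPT (decreasing processing time): #100 #107 #114 #121 #128.
#100: 0→14

14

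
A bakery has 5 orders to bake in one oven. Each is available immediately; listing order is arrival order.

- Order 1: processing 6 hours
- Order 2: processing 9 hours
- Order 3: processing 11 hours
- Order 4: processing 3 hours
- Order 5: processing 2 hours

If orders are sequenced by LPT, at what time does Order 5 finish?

LPT (decreasing processing time): Order 3 Order 2 Order 1 Order 4 Order 5.
Order 3: 0→11
Order 2: 11→20
Order 1: 20→26
Order 4: 26→29
Order 5: 29→31

31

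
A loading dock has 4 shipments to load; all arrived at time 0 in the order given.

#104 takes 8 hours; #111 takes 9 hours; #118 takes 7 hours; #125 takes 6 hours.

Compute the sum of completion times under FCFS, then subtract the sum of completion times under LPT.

FIFO (arrival order): #104 #111 #118 #125.
#104: 0→8
#111: 8→17
#118: 17→24
#125: 24→30
Sum = 8+17+24+30 = 79.
LPT (decreasing processing time): #111 #104 #118 #125.
#111: 0→9
#104: 9→17
#118: 17→24
#125: 24→30
Sum = 9+17+24+30 = 80.
Difference = 79 − 80 = -1.

-1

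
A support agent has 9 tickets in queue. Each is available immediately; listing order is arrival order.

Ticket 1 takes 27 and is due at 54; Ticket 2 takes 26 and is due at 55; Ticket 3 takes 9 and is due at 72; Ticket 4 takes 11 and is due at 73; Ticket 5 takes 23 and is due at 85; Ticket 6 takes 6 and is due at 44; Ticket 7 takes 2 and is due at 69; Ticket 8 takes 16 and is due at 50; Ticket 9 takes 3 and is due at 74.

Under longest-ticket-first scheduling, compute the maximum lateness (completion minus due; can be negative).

LPT (decreasing processing time): Ticket 1 Ticket 2 Ticket 5 Ticket 8 Ticket 4 Ticket 3 Ticket 6 Ticket 9 Ticket 7.
Ticket 1: 0→27, due 54, lateness -27
Ticket 2: 27→53, due 55, lateness -2
Ticket 5: 53→76, due 85, lateness -9
Ticket 8: 76→92, due 50, lateness 42
Ticket 4: 92→103, due 73, lateness 30
Ticket 3: 103→112, due 72, lateness 40
Ticket 6: 112→118, due 44, lateness 74
Ticket 9: 118→121, due 74, lateness 47
Ticket 7: 121→123, due 69, lateness 54
Maximum = 74.

74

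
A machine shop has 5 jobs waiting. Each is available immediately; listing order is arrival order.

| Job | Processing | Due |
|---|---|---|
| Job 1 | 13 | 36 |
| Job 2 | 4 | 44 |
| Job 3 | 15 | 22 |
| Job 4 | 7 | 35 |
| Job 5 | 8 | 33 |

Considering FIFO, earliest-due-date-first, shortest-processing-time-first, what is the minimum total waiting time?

66

FIFO (arrival order): Job 1 Job 2 Job 3 Job 4 Job 5.
Job 1: waits 0, runs 0→13
Job 2: waits 13, runs 13→17
Job 3: waits 17, runs 17→32
Job 4: waits 32, runs 32→39
Job 5: waits 39, runs 39→47
Sum = 0+13+17+32+39 = 101.
EDD (increasing due date): Job 3 Job 5 Job 4 Job 1 Job 2.
Job 3: waits 0, runs 0→15
Job 5: waits 15, runs 15→23
Job 4: waits 23, runs 23→30
Job 1: waits 30, runs 30→43
Job 2: waits 43, runs 43→47
Sum = 0+15+23+30+43 = 111.
SPT (increasing processing time): Job 2 Job 4 Job 5 Job 1 Job 3.
Job 2: waits 0, runs 0→4
Job 4: waits 4, runs 4→11
Job 5: waits 11, runs 11→19
Job 1: waits 19, runs 19→32
Job 3: waits 32, runs 32→47
Sum = 0+4+11+19+32 = 66.
FIFO 101, EDD 111, SPT 66 → minimum 66.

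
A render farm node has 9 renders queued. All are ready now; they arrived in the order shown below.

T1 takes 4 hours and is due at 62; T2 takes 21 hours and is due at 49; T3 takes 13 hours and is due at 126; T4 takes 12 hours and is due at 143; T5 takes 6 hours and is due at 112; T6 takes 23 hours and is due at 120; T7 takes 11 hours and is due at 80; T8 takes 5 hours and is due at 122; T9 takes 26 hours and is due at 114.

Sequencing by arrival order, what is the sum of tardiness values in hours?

FIFO (arrival order): T1 T2 T3 T4 T5 T6 T7 T8 T9.
T1: 0→4, due 62, tardiness 0
T2: 4→25, due 49, tardiness 0
T3: 25→38, due 126, tardiness 0
T4: 38→50, due 143, tardiness 0
T5: 50→56, due 112, tardiness 0
T6: 56→79, due 120, tardiness 0
T7: 79→90, due 80, tardiness 10
T8: 90→95, due 122, tardiness 0
T9: 95→121, due 114, tardiness 7
Sum = 0+0+0+0+0+0+10+0+7 = 17.

17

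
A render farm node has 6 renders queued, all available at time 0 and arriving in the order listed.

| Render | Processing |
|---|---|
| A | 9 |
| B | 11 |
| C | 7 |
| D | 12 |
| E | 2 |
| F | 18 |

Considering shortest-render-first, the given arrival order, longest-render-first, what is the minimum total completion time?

SPT (increasing processing time): E C A B D F.
E: 0→2
C: 2→9
A: 9→18
B: 18→29
D: 29→41
F: 41→59
Sum = 2+9+18+29+41+59 = 158.
FIFO (arrival order): A B C D E F.
A: 0→9
B: 9→20
C: 20→27
D: 27→39
E: 39→41
F: 41→59
Sum = 9+20+27+39+41+59 = 195.
LPT (decreasing processing time): F D B A C E.
F: 0→18
D: 18→30
B: 30→41
A: 41→50
C: 50→57
E: 57→59
Sum = 18+30+41+50+57+59 = 255.
SPT 158, FIFO 195, LPT 255 → minimum 158.

158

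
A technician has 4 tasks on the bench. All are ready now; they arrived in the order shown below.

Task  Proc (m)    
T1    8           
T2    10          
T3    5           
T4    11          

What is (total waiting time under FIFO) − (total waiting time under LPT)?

-12

FIFO (arrival order): T1 T2 T3 T4.
T1: waits 0, runs 0→8
T2: waits 8, runs 8→18
T3: waits 18, runs 18→23
T4: waits 23, runs 23→34
Sum = 0+8+18+23 = 49.
LPT (decreasing processing time): T4 T2 T1 T3.
T4: waits 0, runs 0→11
T2: waits 11, runs 11→21
T1: waits 21, runs 21→29
T3: waits 29, runs 29→34
Sum = 0+11+21+29 = 61.
Difference = 49 − 61 = -12.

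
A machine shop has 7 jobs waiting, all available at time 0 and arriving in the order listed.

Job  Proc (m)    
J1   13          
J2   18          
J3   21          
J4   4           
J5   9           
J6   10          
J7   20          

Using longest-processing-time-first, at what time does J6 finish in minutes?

LPT (decreasing processing time): J3 J7 J2 J1 J6 J5 J4.
J3: 0→21
J7: 21→41
J2: 41→59
J1: 59→72
J6: 72→82

82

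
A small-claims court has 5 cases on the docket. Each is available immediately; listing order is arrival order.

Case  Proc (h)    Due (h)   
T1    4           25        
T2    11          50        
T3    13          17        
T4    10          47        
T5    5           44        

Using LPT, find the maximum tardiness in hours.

18

LPT (decreasing processing time): T3 T2 T4 T5 T1.
T3: 0→13, due 17, tardiness 0
T2: 13→24, due 50, tardiness 0
T4: 24→34, due 47, tardiness 0
T5: 34→39, due 44, tardiness 0
T1: 39→43, due 25, tardiness 18
Maximum = 18.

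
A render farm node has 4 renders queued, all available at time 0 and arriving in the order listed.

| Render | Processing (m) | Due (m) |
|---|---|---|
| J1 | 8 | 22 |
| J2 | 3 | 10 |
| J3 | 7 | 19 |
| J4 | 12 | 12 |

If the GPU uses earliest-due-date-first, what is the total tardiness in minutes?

EDD (increasing due date): J2 J4 J3 J1.
J2: 0→3, due 10, tardiness 0
J4: 3→15, due 12, tardiness 3
J3: 15→22, due 19, tardiness 3
J1: 22→30, due 22, tardiness 8
Sum = 0+3+3+8 = 14.

14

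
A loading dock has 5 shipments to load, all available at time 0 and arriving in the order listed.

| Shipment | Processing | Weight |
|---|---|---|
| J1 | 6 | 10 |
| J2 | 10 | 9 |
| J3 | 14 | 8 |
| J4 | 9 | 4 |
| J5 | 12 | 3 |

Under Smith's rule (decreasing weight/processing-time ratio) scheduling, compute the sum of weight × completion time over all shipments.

WSPT (decreasing weight/processing-time ratio): J1 J2 J3 J4 J5.
J1: finishes 6, weight 10, w·C = 60
J2: finishes 16, weight 9, w·C = 144
J3: finishes 30, weight 8, w·C = 240
J4: finishes 39, weight 4, w·C = 156
J5: finishes 51, weight 3, w·C = 153
Sum = 60+144+240+156+153 = 753.

753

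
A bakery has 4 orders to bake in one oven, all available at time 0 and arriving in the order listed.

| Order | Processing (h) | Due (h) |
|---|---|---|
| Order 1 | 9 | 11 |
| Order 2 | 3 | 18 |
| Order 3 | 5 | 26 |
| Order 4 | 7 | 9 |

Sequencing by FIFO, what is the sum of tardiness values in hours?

15

FIFO (arrival order): Order 1 Order 2 Order 3 Order 4.
Order 1: 0→9, due 11, tardiness 0
Order 2: 9→12, due 18, tardiness 0
Order 3: 12→17, due 26, tardiness 0
Order 4: 17→24, due 9, tardiness 15
Sum = 0+0+0+15 = 15.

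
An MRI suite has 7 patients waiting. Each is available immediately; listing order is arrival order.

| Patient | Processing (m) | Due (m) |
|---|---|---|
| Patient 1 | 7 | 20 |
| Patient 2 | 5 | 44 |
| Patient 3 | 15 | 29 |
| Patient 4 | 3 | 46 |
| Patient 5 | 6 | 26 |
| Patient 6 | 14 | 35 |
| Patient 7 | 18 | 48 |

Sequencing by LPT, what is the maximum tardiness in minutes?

LPT (decreasing processing time): Patient 7 Patient 3 Patient 6 Patient 1 Patient 5 Patient 2 Patient 4.
Patient 7: 0→18, due 48, tardiness 0
Patient 3: 18→33, due 29, tardiness 4
Patient 6: 33→47, due 35, tardiness 12
Patient 1: 47→54, due 20, tardiness 34
Patient 5: 54→60, due 26, tardiness 34
Patient 2: 60→65, due 44, tardiness 21
Patient 4: 65→68, due 46, tardiness 22
Maximum = 34.

34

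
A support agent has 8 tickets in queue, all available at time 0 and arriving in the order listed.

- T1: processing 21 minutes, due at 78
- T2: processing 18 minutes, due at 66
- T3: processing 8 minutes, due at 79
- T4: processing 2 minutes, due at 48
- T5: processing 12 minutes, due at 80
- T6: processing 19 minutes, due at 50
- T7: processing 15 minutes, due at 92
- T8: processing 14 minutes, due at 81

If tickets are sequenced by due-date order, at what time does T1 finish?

60

EDD (increasing due date): T4 T6 T2 T1 T3 T5 T8 T7.
T4: 0→2
T6: 2→21
T2: 21→39
T1: 39→60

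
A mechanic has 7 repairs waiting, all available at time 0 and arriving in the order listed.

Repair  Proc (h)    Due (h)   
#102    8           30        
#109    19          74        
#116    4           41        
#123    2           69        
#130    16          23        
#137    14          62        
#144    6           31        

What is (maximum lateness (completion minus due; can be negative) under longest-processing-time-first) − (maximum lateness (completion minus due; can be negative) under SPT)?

5

LPT (decreasing processing time): #109 #130 #137 #102 #144 #116 #123.
#109: 0→19, due 74, lateness -55
#130: 19→35, due 23, lateness 12
#137: 35→49, due 62, lateness -13
#102: 49→57, due 30, lateness 27
#144: 57→63, due 31, lateness 32
#116: 63→67, due 41, lateness 26
#123: 67→69, due 69, lateness 0
Maximum = 32.
SPT (increasing processing time): #123 #116 #144 #102 #137 #130 #109.
#123: 0→2, due 69, lateness -67
#116: 2→6, due 41, lateness -35
#144: 6→12, due 31, lateness -19
#102: 12→20, due 30, lateness -10
#137: 20→34, due 62, lateness -28
#130: 34→50, due 23, lateness 27
#109: 50→69, due 74, lateness -5
Maximum = 27.
Difference = 32 − 27 = 5.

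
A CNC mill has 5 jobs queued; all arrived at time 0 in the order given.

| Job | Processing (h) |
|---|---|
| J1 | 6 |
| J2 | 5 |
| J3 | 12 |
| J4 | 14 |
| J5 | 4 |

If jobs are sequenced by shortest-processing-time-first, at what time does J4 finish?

SPT (increasing processing time): J5 J2 J1 J3 J4.
J5: 0→4
J2: 4→9
J1: 9→15
J3: 15→27
J4: 27→41

41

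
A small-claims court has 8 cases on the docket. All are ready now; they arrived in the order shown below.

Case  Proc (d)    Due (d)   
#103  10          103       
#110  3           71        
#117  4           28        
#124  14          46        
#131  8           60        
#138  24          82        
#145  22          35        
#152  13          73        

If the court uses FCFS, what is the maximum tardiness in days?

50

FIFO (arrival order): #103 #110 #117 #124 #131 #138 #145 #152.
#103: 0→10, due 103, tardiness 0
#110: 10→13, due 71, tardiness 0
#117: 13→17, due 28, tardiness 0
#124: 17→31, due 46, tardiness 0
#131: 31→39, due 60, tardiness 0
#138: 39→63, due 82, tardiness 0
#145: 63→85, due 35, tardiness 50
#152: 85→98, due 73, tardiness 25
Maximum = 50.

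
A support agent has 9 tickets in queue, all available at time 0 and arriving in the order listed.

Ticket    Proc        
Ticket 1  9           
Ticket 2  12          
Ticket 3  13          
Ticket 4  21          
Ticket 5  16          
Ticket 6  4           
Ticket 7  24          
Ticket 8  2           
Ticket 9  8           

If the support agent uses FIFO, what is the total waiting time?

FIFO (arrival order): Ticket 1 Ticket 2 Ticket 3 Ticket 4 Ticket 5 Ticket 6 Ticket 7 Ticket 8 Ticket 9.
Ticket 1: waits 0, runs 0→9
Ticket 2: waits 9, runs 9→21
Ticket 3: waits 21, runs 21→34
Ticket 4: waits 34, runs 34→55
Ticket 5: waits 55, runs 55→71
Ticket 6: waits 71, runs 71→75
Ticket 7: waits 75, runs 75→99
Ticket 8: waits 99, runs 99→101
Ticket 9: waits 101, runs 101→109
Sum = 0+9+21+34+55+71+75+99+101 = 465.

465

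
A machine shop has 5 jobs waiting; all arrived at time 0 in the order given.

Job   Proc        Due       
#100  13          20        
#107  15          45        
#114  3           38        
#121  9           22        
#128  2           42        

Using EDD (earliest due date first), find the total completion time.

EDD (increasing due date): #100 #121 #114 #128 #107.
#100: 0→13
#121: 13→22
#114: 22→25
#128: 25→27
#107: 27→42
Sum = 13+22+25+27+42 = 129.

129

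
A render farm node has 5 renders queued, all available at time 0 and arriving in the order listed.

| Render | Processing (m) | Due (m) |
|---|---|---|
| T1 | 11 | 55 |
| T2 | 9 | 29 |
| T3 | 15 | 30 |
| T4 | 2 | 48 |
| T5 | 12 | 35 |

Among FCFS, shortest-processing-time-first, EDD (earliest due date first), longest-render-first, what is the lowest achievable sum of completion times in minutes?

118

FIFO (arrival order): T1 T2 T3 T4 T5.
T1: 0→11
T2: 11→20
T3: 20→35
T4: 35→37
T5: 37→49
Sum = 11+20+35+37+49 = 152.
SPT (increasing processing time): T4 T2 T1 T5 T3.
T4: 0→2
T2: 2→11
T1: 11→22
T5: 22→34
T3: 34→49
Sum = 2+11+22+34+49 = 118.
EDD (increasing due date): T2 T3 T5 T4 T1.
T2: 0→9
T3: 9→24
T5: 24→36
T4: 36→38
T1: 38→49
Sum = 9+24+36+38+49 = 156.
LPT (decreasing processing time): T3 T5 T1 T2 T4.
T3: 0→15
T5: 15→27
T1: 27→38
T2: 38→47
T4: 47→49
Sum = 15+27+38+47+49 = 176.
FIFO 152, SPT 118, EDD 156, LPT 176 → minimum 118.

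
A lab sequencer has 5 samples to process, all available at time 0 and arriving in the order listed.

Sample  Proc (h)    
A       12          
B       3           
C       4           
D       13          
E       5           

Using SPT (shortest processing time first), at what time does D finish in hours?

37

SPT (increasing processing time): B C E A D.
B: 0→3
C: 3→7
E: 7→12
A: 12→24
D: 24→37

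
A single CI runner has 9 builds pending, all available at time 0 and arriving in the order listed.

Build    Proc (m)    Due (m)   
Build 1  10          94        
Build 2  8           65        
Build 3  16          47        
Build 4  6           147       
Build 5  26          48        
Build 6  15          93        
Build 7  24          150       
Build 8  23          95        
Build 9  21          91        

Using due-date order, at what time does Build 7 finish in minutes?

149

EDD (increasing due date): Build 3 Build 5 Build 2 Build 9 Build 6 Build 1 Build 8 Build 4 Build 7.
Build 3: 0→16
Build 5: 16→42
Build 2: 42→50
Build 9: 50→71
Build 6: 71→86
Build 1: 86→96
Build 8: 96→119
Build 4: 119→125
Build 7: 125→149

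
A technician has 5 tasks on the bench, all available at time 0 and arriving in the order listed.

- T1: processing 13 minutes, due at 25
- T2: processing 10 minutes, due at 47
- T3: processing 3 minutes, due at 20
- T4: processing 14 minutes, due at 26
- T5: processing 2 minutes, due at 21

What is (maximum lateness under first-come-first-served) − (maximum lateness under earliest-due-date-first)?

FIFO (arrival order): T1 T2 T3 T4 T5.
T1: 0→13, due 25, lateness -12
T2: 13→23, due 47, lateness -24
T3: 23→26, due 20, lateness 6
T4: 26→40, due 26, lateness 14
T5: 40→42, due 21, lateness 21
Maximum = 21.
EDD (increasing due date): T3 T5 T1 T4 T2.
T3: 0→3, due 20, lateness -17
T5: 3→5, due 21, lateness -16
T1: 5→18, due 25, lateness -7
T4: 18→32, due 26, lateness 6
T2: 32→42, due 47, lateness -5
Maximum = 6.
Difference = 21 − 6 = 15.

15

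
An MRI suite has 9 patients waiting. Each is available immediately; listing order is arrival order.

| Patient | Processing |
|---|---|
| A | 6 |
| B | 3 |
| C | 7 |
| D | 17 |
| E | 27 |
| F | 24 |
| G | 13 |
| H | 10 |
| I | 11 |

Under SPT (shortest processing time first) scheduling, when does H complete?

26

SPT (increasing processing time): B A C H I G D F E.
B: 0→3
A: 3→9
C: 9→16
H: 16→26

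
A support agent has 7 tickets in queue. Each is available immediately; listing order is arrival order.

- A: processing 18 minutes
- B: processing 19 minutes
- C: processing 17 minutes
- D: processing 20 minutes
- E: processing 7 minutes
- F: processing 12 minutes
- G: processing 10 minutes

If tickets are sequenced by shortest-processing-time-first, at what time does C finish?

SPT (increasing processing time): E G F C A B D.
E: 0→7
G: 7→17
F: 17→29
C: 29→46

46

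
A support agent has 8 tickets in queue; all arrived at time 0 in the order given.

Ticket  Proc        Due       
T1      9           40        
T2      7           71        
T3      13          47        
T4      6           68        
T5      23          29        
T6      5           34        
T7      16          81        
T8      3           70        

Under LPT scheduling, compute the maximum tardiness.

LPT (decreasing processing time): T5 T7 T3 T1 T2 T4 T6 T8.
T5: 0→23, due 29, tardiness 0
T7: 23→39, due 81, tardiness 0
T3: 39→52, due 47, tardiness 5
T1: 52→61, due 40, tardiness 21
T2: 61→68, due 71, tardiness 0
T4: 68→74, due 68, tardiness 6
T6: 74→79, due 34, tardiness 45
T8: 79→82, due 70, tardiness 12
Maximum = 45.

45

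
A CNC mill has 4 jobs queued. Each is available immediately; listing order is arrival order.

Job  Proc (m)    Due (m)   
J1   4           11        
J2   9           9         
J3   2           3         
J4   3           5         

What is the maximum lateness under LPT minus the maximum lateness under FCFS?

2

LPT (decreasing processing time): J2 J1 J4 J3.
J2: 0→9, due 9, lateness 0
J1: 9→13, due 11, lateness 2
J4: 13→16, due 5, lateness 11
J3: 16→18, due 3, lateness 15
Maximum = 15.
FIFO (arrival order): J1 J2 J3 J4.
J1: 0→4, due 11, lateness -7
J2: 4→13, due 9, lateness 4
J3: 13→15, due 3, lateness 12
J4: 15→18, due 5, lateness 13
Maximum = 13.
Difference = 15 − 13 = 2.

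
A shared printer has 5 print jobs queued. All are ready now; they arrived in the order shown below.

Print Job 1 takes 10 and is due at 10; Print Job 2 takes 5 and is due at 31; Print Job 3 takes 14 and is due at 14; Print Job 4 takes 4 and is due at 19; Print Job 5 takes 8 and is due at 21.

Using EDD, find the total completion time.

EDD (increasing due date): Print Job 1 Print Job 3 Print Job 4 Print Job 5 Print Job 2.
Print Job 1: 0→10
Print Job 3: 10→24
Print Job 4: 24→28
Print Job 5: 28→36
Print Job 2: 36→41
Sum = 10+24+28+36+41 = 139.

139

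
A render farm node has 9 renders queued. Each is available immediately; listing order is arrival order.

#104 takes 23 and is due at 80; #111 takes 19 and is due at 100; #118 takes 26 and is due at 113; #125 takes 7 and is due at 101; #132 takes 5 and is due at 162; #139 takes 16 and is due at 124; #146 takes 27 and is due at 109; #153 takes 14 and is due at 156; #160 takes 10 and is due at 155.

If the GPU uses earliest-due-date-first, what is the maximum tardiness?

0

EDD (increasing due date): #104 #111 #125 #146 #118 #139 #160 #153 #132.
#104: 0→23, due 80, tardiness 0
#111: 23→42, due 100, tardiness 0
#125: 42→49, due 101, tardiness 0
#146: 49→76, due 109, tardiness 0
#118: 76→102, due 113, tardiness 0
#139: 102→118, due 124, tardiness 0
#160: 118→128, due 155, tardiness 0
#153: 128→142, due 156, tardiness 0
#132: 142→147, due 162, tardiness 0
Maximum = 0.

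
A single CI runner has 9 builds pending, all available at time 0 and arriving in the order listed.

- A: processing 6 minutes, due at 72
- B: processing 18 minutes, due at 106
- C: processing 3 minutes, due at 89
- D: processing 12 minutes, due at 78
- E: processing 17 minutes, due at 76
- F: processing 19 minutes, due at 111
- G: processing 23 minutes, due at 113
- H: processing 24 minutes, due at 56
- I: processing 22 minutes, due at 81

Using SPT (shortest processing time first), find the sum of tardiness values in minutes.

111

SPT (increasing processing time): C A D E B F I G H.
C: 0→3, due 89, tardiness 0
A: 3→9, due 72, tardiness 0
D: 9→21, due 78, tardiness 0
E: 21→38, due 76, tardiness 0
B: 38→56, due 106, tardiness 0
F: 56→75, due 111, tardiness 0
I: 75→97, due 81, tardiness 16
G: 97→120, due 113, tardiness 7
H: 120→144, due 56, tardiness 88
Sum = 0+0+0+0+0+0+16+7+88 = 111.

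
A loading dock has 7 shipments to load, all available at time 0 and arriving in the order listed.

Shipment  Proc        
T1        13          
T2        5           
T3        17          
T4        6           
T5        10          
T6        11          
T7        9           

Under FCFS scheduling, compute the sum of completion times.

FIFO (arrival order): T1 T2 T3 T4 T5 T6 T7.
T1: 0→13
T2: 13→18
T3: 18→35
T4: 35→41
T5: 41→51
T6: 51→62
T7: 62→71
Sum = 13+18+35+41+51+62+71 = 291.

291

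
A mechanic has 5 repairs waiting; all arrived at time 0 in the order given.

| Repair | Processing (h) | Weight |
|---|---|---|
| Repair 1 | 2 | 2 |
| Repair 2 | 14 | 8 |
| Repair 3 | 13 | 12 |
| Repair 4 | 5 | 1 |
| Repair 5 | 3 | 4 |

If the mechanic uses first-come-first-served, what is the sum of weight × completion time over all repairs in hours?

662

FIFO (arrival order): Repair 1 Repair 2 Repair 3 Repair 4 Repair 5.
Repair 1: finishes 2, weight 2, w·C = 4
Repair 2: finishes 16, weight 8, w·C = 128
Repair 3: finishes 29, weight 12, w·C = 348
Repair 4: finishes 34, weight 1, w·C = 34
Repair 5: finishes 37, weight 4, w·C = 148
Sum = 4+128+348+34+148 = 662.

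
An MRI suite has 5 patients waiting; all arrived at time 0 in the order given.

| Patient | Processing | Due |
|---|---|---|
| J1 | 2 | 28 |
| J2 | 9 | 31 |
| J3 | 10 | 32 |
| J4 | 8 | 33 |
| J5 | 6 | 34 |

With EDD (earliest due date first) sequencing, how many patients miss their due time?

EDD (increasing due date): J1 J2 J3 J4 J5.
J1: 0→2, due 28, tardiness 0
J2: 2→11, due 31, tardiness 0
J3: 11→21, due 32, tardiness 0
J4: 21→29, due 33, tardiness 0
J5: 29→35, due 34, tardiness 1
Late patients: 1.

1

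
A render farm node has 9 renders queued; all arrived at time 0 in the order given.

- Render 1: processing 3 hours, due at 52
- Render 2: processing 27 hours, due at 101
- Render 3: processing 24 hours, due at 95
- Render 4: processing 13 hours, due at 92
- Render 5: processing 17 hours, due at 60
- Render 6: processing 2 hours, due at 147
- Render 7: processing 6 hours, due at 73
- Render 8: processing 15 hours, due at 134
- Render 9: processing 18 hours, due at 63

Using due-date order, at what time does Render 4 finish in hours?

EDD (increasing due date): Render 1 Render 5 Render 9 Render 7 Render 4 Render 3 Render 2 Render 8 Render 6.
Render 1: 0→3
Render 5: 3→20
Render 9: 20→38
Render 7: 38→44
Render 4: 44→57

57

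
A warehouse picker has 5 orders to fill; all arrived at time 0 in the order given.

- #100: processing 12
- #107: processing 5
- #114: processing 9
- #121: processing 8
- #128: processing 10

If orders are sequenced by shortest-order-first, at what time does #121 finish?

SPT (increasing processing time): #107 #121 #114 #128 #100.
#107: 0→5
#121: 5→13

13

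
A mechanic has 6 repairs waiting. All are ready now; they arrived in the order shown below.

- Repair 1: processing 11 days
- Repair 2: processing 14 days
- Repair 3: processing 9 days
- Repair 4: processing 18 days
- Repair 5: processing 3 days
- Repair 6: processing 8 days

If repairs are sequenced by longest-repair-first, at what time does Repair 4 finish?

LPT (decreasing processing time): Repair 4 Repair 2 Repair 1 Repair 3 Repair 6 Repair 5.
Repair 4: 0→18

18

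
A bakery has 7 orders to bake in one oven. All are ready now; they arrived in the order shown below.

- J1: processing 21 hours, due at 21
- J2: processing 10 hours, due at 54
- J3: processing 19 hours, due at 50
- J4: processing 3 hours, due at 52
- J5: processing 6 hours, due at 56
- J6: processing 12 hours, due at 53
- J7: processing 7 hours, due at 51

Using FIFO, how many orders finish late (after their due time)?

FIFO (arrival order): J1 J2 J3 J4 J5 J6 J7.
J1: 0→21, due 21, tardiness 0
J2: 21→31, due 54, tardiness 0
J3: 31→50, due 50, tardiness 0
J4: 50→53, due 52, tardiness 1
J5: 53→59, due 56, tardiness 3
J6: 59→71, due 53, tardiness 18
J7: 71→78, due 51, tardiness 27
Late orders: 4.

4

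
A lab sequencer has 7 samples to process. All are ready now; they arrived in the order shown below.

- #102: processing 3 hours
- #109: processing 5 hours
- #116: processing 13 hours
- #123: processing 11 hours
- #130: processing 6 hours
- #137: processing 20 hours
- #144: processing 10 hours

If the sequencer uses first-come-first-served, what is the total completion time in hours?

228

FIFO (arrival order): #102 #109 #116 #123 #130 #137 #144.
#102: 0→3
#109: 3→8
#116: 8→21
#123: 21→32
#130: 32→38
#137: 38→58
#144: 58→68
Sum = 3+8+21+32+38+58+68 = 228.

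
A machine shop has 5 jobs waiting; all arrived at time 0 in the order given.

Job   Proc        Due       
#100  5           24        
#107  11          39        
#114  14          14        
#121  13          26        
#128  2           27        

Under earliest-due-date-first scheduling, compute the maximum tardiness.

7

EDD (increasing due date): #114 #100 #121 #128 #107.
#114: 0→14, due 14, tardiness 0
#100: 14→19, due 24, tardiness 0
#121: 19→32, due 26, tardiness 6
#128: 32→34, due 27, tardiness 7
#107: 34→45, due 39, tardiness 6
Maximum = 7.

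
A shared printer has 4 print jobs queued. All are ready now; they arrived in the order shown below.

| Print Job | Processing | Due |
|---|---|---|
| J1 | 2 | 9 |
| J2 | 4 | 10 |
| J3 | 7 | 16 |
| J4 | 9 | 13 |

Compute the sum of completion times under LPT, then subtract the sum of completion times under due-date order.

22

LPT (decreasing processing time): J4 J3 J2 J1.
J4: 0→9
J3: 9→16
J2: 16→20
J1: 20→22
Sum = 9+16+20+22 = 67.
EDD (increasing due date): J1 J2 J4 J3.
J1: 0→2
J2: 2→6
J4: 6→15
J3: 15→22
Sum = 2+6+15+22 = 45.
Difference = 67 − 45 = 22.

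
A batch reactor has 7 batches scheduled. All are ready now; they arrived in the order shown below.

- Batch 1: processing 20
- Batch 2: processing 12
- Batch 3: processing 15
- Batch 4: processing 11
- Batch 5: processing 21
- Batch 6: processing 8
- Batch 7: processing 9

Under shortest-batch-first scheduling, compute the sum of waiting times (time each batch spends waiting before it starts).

223

SPT (increasing processing time): Batch 6 Batch 7 Batch 4 Batch 2 Batch 3 Batch 1 Batch 5.
Batch 6: waits 0, runs 0→8
Batch 7: waits 8, runs 8→17
Batch 4: waits 17, runs 17→28
Batch 2: waits 28, runs 28→40
Batch 3: waits 40, runs 40→55
Batch 1: waits 55, runs 55→75
Batch 5: waits 75, runs 75→96
Sum = 0+8+17+28+40+55+75 = 223.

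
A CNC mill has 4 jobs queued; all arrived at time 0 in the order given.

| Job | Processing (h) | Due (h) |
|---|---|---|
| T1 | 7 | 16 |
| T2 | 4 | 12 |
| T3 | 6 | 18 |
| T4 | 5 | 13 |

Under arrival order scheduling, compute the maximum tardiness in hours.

FIFO (arrival order): T1 T2 T3 T4.
T1: 0→7, due 16, tardiness 0
T2: 7→11, due 12, tardiness 0
T3: 11→17, due 18, tardiness 0
T4: 17→22, due 13, tardiness 9
Maximum = 9.

9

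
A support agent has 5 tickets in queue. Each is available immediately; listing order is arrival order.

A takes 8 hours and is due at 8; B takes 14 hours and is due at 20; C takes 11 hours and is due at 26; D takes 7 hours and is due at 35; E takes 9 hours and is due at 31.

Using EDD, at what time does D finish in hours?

49

EDD (increasing due date): A B C E D.
A: 0→8
B: 8→22
C: 22→33
E: 33→42
D: 42→49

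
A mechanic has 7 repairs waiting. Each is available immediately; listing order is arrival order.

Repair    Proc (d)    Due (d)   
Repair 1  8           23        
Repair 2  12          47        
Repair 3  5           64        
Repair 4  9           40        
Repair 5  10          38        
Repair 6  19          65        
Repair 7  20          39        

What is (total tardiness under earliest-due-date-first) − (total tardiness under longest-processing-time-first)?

-94

EDD (increasing due date): Repair 1 Repair 5 Repair 7 Repair 4 Repair 2 Repair 3 Repair 6.
Repair 1: 0→8, due 23, tardiness 0
Repair 5: 8→18, due 38, tardiness 0
Repair 7: 18→38, due 39, tardiness 0
Repair 4: 38→47, due 40, tardiness 7
Repair 2: 47→59, due 47, tardiness 12
Repair 3: 59→64, due 64, tardiness 0
Repair 6: 64→83, due 65, tardiness 18
Sum = 0+0+0+7+12+0+18 = 37.
LPT (decreasing processing time): Repair 7 Repair 6 Repair 2 Repair 5 Repair 4 Repair 1 Repair 3.
Repair 7: 0→20, due 39, tardiness 0
Repair 6: 20→39, due 65, tardiness 0
Repair 2: 39→51, due 47, tardiness 4
Repair 5: 51→61, due 38, tardiness 23
Repair 4: 61→70, due 40, tardiness 30
Repair 1: 70→78, due 23, tardiness 55
Repair 3: 78→83, due 64, tardiness 19
Sum = 0+0+4+23+30+55+19 = 131.
Difference = 37 − 131 = -94.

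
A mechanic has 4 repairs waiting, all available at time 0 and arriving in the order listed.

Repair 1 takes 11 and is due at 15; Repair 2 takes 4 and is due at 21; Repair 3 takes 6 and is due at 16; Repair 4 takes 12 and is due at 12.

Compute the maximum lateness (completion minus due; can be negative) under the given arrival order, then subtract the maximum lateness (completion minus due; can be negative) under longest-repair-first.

FIFO (arrival order): Repair 1 Repair 2 Repair 3 Repair 4.
Repair 1: 0→11, due 15, lateness -4
Repair 2: 11→15, due 21, lateness -6
Repair 3: 15→21, due 16, lateness 5
Repair 4: 21→33, due 12, lateness 21
Maximum = 21.
LPT (decreasing processing time): Repair 4 Repair 1 Repair 3 Repair 2.
Repair 4: 0→12, due 12, lateness 0
Repair 1: 12→23, due 15, lateness 8
Repair 3: 23→29, due 16, lateness 13
Repair 2: 29→33, due 21, lateness 12
Maximum = 13.
Difference = 21 − 13 = 8.

8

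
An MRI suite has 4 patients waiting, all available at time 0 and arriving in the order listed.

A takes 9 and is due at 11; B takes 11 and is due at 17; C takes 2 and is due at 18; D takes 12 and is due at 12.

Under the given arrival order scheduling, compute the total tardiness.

29

FIFO (arrival order): A B C D.
A: 0→9, due 11, tardiness 0
B: 9→20, due 17, tardiness 3
C: 20→22, due 18, tardiness 4
D: 22→34, due 12, tardiness 22
Sum = 0+3+4+22 = 29.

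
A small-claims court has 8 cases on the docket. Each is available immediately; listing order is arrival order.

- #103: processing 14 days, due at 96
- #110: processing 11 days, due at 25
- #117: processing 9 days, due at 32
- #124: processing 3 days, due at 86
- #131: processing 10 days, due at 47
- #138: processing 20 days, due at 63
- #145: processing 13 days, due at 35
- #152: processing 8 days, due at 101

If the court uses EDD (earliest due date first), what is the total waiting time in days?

EDD (increasing due date): #110 #117 #145 #131 #138 #124 #103 #152.
#110: waits 0, runs 0→11
#117: waits 11, runs 11→20
#145: waits 20, runs 20→33
#131: waits 33, runs 33→43
#138: waits 43, runs 43→63
#124: waits 63, runs 63→66
#103: waits 66, runs 66→80
#152: waits 80, runs 80→88
Sum = 0+11+20+33+43+63+66+80 = 316.

316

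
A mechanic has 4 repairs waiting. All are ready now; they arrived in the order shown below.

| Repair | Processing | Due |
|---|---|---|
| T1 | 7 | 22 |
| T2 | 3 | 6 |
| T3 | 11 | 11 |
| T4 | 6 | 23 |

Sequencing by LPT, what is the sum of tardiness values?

22

LPT (decreasing processing time): T3 T1 T4 T2.
T3: 0→11, due 11, tardiness 0
T1: 11→18, due 22, tardiness 0
T4: 18→24, due 23, tardiness 1
T2: 24→27, due 6, tardiness 21
Sum = 0+0+1+21 = 22.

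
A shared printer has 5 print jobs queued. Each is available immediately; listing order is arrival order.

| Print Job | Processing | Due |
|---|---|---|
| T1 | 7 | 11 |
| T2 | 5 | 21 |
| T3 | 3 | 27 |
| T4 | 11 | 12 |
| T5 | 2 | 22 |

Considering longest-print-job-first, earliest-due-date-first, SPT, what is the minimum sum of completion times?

LPT (decreasing processing time): T4 T1 T2 T3 T5.
T4: 0→11
T1: 11→18
T2: 18→23
T3: 23→26
T5: 26→28
Sum = 11+18+23+26+28 = 106.
EDD (increasing due date): T1 T4 T2 T5 T3.
T1: 0→7
T4: 7→18
T2: 18→23
T5: 23→25
T3: 25→28
Sum = 7+18+23+25+28 = 101.
SPT (increasing processing time): T5 T3 T2 T1 T4.
T5: 0→2
T3: 2→5
T2: 5→10
T1: 10→17
T4: 17→28
Sum = 2+5+10+17+28 = 62.
LPT 106, EDD 101, SPT 62 → minimum 62.

62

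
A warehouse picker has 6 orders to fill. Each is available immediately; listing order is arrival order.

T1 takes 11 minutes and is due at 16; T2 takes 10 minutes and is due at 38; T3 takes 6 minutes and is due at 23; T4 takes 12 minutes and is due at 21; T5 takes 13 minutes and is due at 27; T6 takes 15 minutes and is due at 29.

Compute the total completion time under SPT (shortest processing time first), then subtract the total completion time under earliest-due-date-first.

-22

SPT (increasing processing time): T3 T2 T1 T4 T5 T6.
T3: 0→6
T2: 6→16
T1: 16→27
T4: 27→39
T5: 39→52
T6: 52→67
Sum = 6+16+27+39+52+67 = 207.
EDD (increasing due date): T1 T4 T3 T5 T6 T2.
T1: 0→11
T4: 11→23
T3: 23→29
T5: 29→42
T6: 42→57
T2: 57→67
Sum = 11+23+29+42+57+67 = 229.
Difference = 207 − 229 = -22.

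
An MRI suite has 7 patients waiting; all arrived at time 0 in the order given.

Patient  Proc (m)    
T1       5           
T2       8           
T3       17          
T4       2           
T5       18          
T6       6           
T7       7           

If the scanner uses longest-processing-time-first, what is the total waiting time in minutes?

263

LPT (decreasing processing time): T5 T3 T2 T7 T6 T1 T4.
T5: waits 0, runs 0→18
T3: waits 18, runs 18→35
T2: waits 35, runs 35→43
T7: waits 43, runs 43→50
T6: waits 50, runs 50→56
T1: waits 56, runs 56→61
T4: waits 61, runs 61→63
Sum = 0+18+35+43+50+56+61 = 263.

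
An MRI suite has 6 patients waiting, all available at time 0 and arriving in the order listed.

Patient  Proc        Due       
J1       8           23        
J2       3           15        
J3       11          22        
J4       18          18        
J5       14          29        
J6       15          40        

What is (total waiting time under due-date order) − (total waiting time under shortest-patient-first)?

EDD (increasing due date): J2 J4 J3 J1 J5 J6.
J2: waits 0, runs 0→3
J4: waits 3, runs 3→21
J3: waits 21, runs 21→32
J1: waits 32, runs 32→40
J5: waits 40, runs 40→54
J6: waits 54, runs 54→69
Sum = 0+3+21+32+40+54 = 150.
SPT (increasing processing time): J2 J1 J3 J5 J6 J4.
J2: waits 0, runs 0→3
J1: waits 3, runs 3→11
J3: waits 11, runs 11→22
J5: waits 22, runs 22→36
J6: waits 36, runs 36→51
J4: waits 51, runs 51→69
Sum = 0+3+11+22+36+51 = 123.
Difference = 150 − 123 = 27.

27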